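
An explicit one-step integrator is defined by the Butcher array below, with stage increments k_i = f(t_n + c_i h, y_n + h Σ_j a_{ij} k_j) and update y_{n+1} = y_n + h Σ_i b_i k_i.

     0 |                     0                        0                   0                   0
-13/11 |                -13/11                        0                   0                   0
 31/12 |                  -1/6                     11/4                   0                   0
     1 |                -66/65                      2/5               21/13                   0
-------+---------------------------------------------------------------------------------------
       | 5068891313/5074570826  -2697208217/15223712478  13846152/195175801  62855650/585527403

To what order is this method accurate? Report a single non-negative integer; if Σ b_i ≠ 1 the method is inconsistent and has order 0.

3

b = (5068891313/5074570826, -2697208217/15223712478, 13846152/195175801, 62855650/585527403)
c = (0, -13/11, 31/12, 1)
Ac = (0, 0, -13/4, 10583/2860)
Σ b_i: 5068891313/5074570826·1 + (-2697208217/15223712478)·1 + 13846152/195175801·1 + 62855650/585527403·1 = 1 ✓
b·c: (-2697208217/15223712478)·(-13/11) + 13846152/195175801·31/12 + 62855650/585527403·1 = 1/2 ✓
b·c²: (-2697208217/15223712478)·169/121 + 13846152/195175801·961/144 + 62855650/585527403·1 = 1/3 ✓
b·Ac: 13846152/195175801·(-13/4) + 62855650/585527403·10583/2860 = 1/6 ✓
b·c³: (-2697208217/15223712478)·(-2197/1331) + 13846152/195175801·29791/1728 + 62855650/585527403·1 = 250858236979/154579234392 ≠ 1/4 ⇒ order 3.
b·(c∘Ac): 13846152/195175801·(-403/48) + 62855650/585527403·10583/2860 = -116162071/585527403 ≠ 1/8
b·Ac²: 13846152/195175801·169/44 + 62855650/585527403·4280747/377520 = 230280228769/154579234392 ≠ 1/12
b·A²c: 62855650/585527403·(-21/4) = -219994775/390351602 ≠ 1/24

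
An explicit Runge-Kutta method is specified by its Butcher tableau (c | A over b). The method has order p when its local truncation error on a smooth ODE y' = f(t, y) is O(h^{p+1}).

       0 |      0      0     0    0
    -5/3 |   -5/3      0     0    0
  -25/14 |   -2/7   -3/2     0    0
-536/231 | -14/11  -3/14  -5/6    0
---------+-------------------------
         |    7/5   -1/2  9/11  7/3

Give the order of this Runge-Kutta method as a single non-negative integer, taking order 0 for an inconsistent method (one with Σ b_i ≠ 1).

0

b = (7/5, -1/2, 9/11, 7/3)
c = (0, -5/3, -25/14, -536/231)
Ac = (0, 0, 5/2, 155/84)
Σ b_i: 7/5·1 + (-1/2)·1 + 9/11·1 + 7/3·1 = 1337/330 ≠ 1 ⇒ order 0.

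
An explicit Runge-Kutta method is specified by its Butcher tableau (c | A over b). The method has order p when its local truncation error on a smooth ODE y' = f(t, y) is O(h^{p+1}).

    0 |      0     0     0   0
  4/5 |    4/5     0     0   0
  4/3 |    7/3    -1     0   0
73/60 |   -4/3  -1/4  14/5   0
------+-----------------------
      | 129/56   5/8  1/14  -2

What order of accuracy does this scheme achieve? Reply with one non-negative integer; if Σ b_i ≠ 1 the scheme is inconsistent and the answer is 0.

1

b = (129/56, 5/8, 1/14, -2)
c = (0, 4/5, 4/3, 73/60)
Ac = (0, 0, -4/5, 53/15)
Σ b_i: 129/56·1 + 5/8·1 + 1/14·1 + (-2)·1 = 1 ✓
b·c: 5/8·4/5 + 1/14·4/3 + (-2)·73/60 = -193/105 ≠ 1/2 ⇒ order 1.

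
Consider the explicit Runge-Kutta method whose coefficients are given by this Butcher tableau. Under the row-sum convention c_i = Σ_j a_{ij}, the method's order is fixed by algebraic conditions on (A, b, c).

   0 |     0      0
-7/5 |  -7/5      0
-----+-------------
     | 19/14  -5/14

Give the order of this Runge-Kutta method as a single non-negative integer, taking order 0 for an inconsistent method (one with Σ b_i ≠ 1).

b = (19/14, -5/14)
c = (0, -7/5)
Σ b_i: 19/14·1 + (-5/14)·1 = 1 ✓
b·c: (-5/14)·(-7/5) = 1/2 ✓; 2 stages ⇒ order 2.

2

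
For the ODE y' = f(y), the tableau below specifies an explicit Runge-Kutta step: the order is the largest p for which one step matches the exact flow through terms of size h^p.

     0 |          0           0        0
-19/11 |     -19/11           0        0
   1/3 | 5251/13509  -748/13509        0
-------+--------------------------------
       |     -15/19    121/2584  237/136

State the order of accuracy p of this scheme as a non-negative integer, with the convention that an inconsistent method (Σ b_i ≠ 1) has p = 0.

3

b = (-15/19, 121/2584, 237/136)
c = (0, -19/11, 1/3)
Ac = (0, 0, 68/711)
Σ b_i: (-15/19)·1 + 121/2584·1 + 237/136·1 = 1 ✓
b·c: 121/2584·(-19/11) + 237/136·1/3 = 1/2 ✓
b·c²: 121/2584·361/121 + 237/136·1/9 = 1/3 ✓
b·Ac: 237/136·68/711 = 1/6 ✓; 3 stages ⇒ order 3.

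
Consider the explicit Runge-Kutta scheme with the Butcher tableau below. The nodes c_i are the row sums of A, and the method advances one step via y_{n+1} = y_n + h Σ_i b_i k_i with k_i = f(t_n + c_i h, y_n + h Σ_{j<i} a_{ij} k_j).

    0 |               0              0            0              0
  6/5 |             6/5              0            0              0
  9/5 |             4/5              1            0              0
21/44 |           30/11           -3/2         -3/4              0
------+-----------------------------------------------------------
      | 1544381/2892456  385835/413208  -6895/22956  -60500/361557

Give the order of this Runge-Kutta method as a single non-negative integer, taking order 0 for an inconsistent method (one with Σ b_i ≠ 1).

3

b = (1544381/2892456, 385835/413208, -6895/22956, -60500/361557)
c = (0, 6/5, 9/5, 21/44)
Ac = (0, 0, 6/5, -63/20)
Σ b_i: 1544381/2892456·1 + 385835/413208·1 + (-6895/22956)·1 + (-60500/361557)·1 = 1 ✓
b·c: 385835/413208·6/5 + (-6895/22956)·9/5 + (-60500/361557)·21/44 = 1/2 ✓
b·c²: 385835/413208·36/25 + (-6895/22956)·81/25 + (-60500/361557)·441/1936 = 1/3 ✓
b·Ac: (-6895/22956)·6/5 + (-60500/361557)·(-63/20) = 1/6 ✓
b·c³: 385835/413208·216/125 + (-6895/22956)·729/125 + (-60500/361557)·9261/85184 = -1316001/8417200 ≠ 1/4 ⇒ order 3.
b·(c∘Ac): (-6895/22956)·54/25 + (-60500/361557)·(-1323/880) = -15197/38260 ≠ 1/8
b·Ac²: (-6895/22956)·36/25 + (-60500/361557)·(-459/100) = 22466/66955 ≠ 1/12
b·A²c: (-60500/361557)·(-9/10) = 6050/40173 ≠ 1/24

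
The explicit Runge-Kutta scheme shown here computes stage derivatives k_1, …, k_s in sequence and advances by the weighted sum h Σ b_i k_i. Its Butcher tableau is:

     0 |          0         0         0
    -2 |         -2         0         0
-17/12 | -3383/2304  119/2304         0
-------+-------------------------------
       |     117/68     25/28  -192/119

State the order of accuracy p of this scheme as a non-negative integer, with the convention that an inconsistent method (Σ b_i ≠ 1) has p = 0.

3

b = (117/68, 25/28, -192/119)
c = (0, -2, -17/12)
Ac = (0, 0, -119/1152)
Σ b_i: 117/68·1 + 25/28·1 + (-192/119)·1 = 1 ✓
b·c: 25/28·(-2) + (-192/119)·(-17/12) = 1/2 ✓
b·c²: 25/28·4 + (-192/119)·289/144 = 1/3 ✓
b·Ac: (-192/119)·(-119/1152) = 1/6 ✓; 3 stages ⇒ order 3.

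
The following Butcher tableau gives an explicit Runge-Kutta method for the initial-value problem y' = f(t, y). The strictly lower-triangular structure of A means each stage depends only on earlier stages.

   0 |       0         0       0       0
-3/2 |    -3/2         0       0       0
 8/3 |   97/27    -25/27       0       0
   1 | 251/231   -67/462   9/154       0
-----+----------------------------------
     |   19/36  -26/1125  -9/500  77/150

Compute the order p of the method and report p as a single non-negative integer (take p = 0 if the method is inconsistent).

b = (19/36, -26/1125, -9/500, 77/150)
c = (0, -3/2, 8/3, 1)
Ac = (0, 0, 25/18, 115/308)
Σ b_i: 19/36·1 + (-26/1125)·1 + (-9/500)·1 + 77/150·1 = 1 ✓
b·c: (-26/1125)·(-3/2) + (-9/500)·8/3 + 77/150·1 = 1/2 ✓
b·c²: (-26/1125)·9/4 + (-9/500)·64/9 + 77/150·1 = 1/3 ✓
b·Ac: (-9/500)·25/18 + 77/150·115/308 = 1/6 ✓
b·c³: (-26/1125)·(-27/8) + (-9/500)·512/27 + 77/150·1 = 1/4 ✓
b·(c∘Ac): (-9/500)·100/27 + 77/150·115/308 = 1/8 ✓
b·Ac²: (-9/500)·(-25/12) + 77/150·5/56 = 1/12 ✓
b·A²c: 77/150·25/308 = 1/24 ✓; 4 stages ⇒ order 4.

4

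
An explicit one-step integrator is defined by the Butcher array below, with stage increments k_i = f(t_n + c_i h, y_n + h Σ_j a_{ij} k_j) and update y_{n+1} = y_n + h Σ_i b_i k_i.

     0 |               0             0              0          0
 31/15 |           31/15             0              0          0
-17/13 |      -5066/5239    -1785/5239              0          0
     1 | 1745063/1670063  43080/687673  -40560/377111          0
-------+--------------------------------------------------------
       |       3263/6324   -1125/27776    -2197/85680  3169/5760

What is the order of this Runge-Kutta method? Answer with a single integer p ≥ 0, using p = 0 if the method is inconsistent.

b = (3263/6324, -1125/27776, -2197/85680, 3169/5760)
c = (0, 31/15, -17/13, 1)
Ac = (0, 0, -119/169, 856/3169)
Σ b_i: 3263/6324·1 + (-1125/27776)·1 + (-2197/85680)·1 + 3169/5760·1 = 1 ✓
b·c: (-1125/27776)·31/15 + (-2197/85680)·(-17/13) + 3169/5760·1 = 1/2 ✓
b·c²: (-1125/27776)·961/225 + (-2197/85680)·289/169 + 3169/5760·1 = 1/3 ✓
b·Ac: (-2197/85680)·(-119/169) + 3169/5760·856/3169 = 1/6 ✓
b·c³: (-1125/27776)·29791/3375 + (-2197/85680)·(-4913/2197) + 3169/5760·1 = 1/4 ✓
b·(c∘Ac): (-2197/85680)·2023/2197 + 3169/5760·856/3169 = 1/8 ✓
b·Ac²: (-2197/85680)·(-3689/2535) + 3169/5760·3976/47535 = 1/12 ✓
b·A²c: 3169/5760·240/3169 = 1/24 ✓; 4 stages ⇒ order 4.

4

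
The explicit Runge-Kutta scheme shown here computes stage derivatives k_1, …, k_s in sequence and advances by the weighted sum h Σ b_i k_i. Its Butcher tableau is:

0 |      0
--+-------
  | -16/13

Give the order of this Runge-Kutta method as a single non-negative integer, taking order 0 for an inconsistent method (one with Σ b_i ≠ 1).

0

b = (-16/13)
c = (0)
Σ b_i: (-16/13)·1 = -16/13 ≠ 1 ⇒ order 0.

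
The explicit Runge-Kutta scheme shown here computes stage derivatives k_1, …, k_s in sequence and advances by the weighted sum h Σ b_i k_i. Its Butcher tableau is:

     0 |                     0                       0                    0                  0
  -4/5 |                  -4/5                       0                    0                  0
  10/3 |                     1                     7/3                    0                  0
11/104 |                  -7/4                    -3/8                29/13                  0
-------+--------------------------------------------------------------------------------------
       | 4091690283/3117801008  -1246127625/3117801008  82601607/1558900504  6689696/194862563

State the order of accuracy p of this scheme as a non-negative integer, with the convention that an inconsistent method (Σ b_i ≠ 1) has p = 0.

b = (4091690283/3117801008, -1246127625/3117801008, 82601607/1558900504, 6689696/194862563)
c = (0, -4/5, 10/3, 11/104)
Ac = (0, 0, -28/15, 3017/390)
Σ b_i: 4091690283/3117801008·1 + (-1246127625/3117801008)·1 + 82601607/1558900504·1 + 6689696/194862563·1 = 1 ✓
b·c: (-1246127625/3117801008)·(-4/5) + 82601607/1558900504·10/3 + 6689696/194862563·11/104 = 1/2 ✓
b·c²: (-1246127625/3117801008)·16/25 + 82601607/1558900504·100/9 + 6689696/194862563·121/10816 = 1/3 ✓
b·Ac: 82601607/1558900504·(-28/15) + 6689696/194862563·3017/390 = 1/6 ✓
b·c³: (-1246127625/3117801008)·(-64/125) + 82601607/1558900504·1000/27 + 6689696/194862563·1331/1124864 = 790543441271/364782717936 ≠ 1/4 ⇒ order 3.
b·(c∘Ac): 82601607/1558900504·(-56/9) + 6689696/194862563·33187/40560 = -41980037/139187545 ≠ 1/8
b·Ac²: 82601607/1558900504·112/75 + 6689696/194862563·71798/2925 = 8083188782/8768815335 ≠ 1/12
b·A²c: 6689696/194862563·(-812/195) = -59692672/417562635 ≠ 1/24

3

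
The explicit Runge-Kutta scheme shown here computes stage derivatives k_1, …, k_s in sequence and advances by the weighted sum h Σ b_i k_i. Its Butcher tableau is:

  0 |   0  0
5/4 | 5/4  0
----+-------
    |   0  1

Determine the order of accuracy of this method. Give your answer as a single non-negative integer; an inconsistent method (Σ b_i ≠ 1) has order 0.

b = (0, 1)
c = (0, 5/4)
Σ b_i: 1·1 = 1 ✓
b·c: 1·5/4 = 5/4 ≠ 1/2 ⇒ order 1.

1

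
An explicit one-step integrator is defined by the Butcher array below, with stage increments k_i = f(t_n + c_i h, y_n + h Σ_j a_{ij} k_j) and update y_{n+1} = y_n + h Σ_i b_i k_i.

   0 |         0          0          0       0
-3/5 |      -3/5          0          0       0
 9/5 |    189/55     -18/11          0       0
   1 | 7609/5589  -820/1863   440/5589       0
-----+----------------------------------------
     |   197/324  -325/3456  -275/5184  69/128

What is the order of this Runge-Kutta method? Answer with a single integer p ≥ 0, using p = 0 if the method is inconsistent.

b = (197/324, -325/3456, -275/5184, 69/128)
c = (0, -3/5, 9/5, 1)
Ac = (0, 0, 54/55, 28/69)
Σ b_i: 197/324·1 + (-325/3456)·1 + (-275/5184)·1 + 69/128·1 = 1 ✓
b·c: (-325/3456)·(-3/5) + (-275/5184)·9/5 + 69/128·1 = 1/2 ✓
b·c²: (-325/3456)·9/25 + (-275/5184)·81/25 + 69/128·1 = 1/3 ✓
b·Ac: (-275/5184)·54/55 + 69/128·28/69 = 1/6 ✓
b·c³: (-325/3456)·(-27/125) + (-275/5184)·729/125 + 69/128·1 = 1/4 ✓
b·(c∘Ac): (-275/5184)·486/275 + 69/128·28/69 = 1/8 ✓
b·Ac²: (-275/5184)·(-162/275) + 69/128·20/207 = 1/12 ✓
b·A²c: 69/128·16/207 = 1/24 ✓; 4 stages ⇒ order 4.

4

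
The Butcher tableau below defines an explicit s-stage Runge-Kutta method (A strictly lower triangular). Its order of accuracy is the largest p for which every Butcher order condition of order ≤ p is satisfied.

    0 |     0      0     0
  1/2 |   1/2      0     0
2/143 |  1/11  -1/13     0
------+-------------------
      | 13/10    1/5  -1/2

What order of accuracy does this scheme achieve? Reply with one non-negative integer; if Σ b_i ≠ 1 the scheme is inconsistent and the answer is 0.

1

b = (13/10, 1/5, -1/2)
c = (0, 1/2, 2/143)
Ac = (0, 0, -1/26)
Σ b_i: 13/10·1 + 1/5·1 + (-1/2)·1 = 1 ✓
b·c: 1/5·1/2 + (-1/2)·2/143 = 133/1430 ≠ 1/2 ⇒ order 1.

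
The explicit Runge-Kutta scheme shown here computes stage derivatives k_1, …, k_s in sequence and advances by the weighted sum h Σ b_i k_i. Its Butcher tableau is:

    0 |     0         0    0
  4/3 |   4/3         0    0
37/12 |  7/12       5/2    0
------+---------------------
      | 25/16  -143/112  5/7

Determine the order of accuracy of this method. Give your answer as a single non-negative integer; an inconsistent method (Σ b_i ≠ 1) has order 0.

2

b = (25/16, -143/112, 5/7)
c = (0, 4/3, 37/12)
Ac = (0, 0, 10/3)
Σ b_i: 25/16·1 + (-143/112)·1 + 5/7·1 = 1 ✓
b·c: (-143/112)·4/3 + 5/7·37/12 = 1/2 ✓
b·c²: (-143/112)·16/9 + 5/7·1369/144 = 217/48 ≠ 1/3 ⇒ order 2.
b·Ac: 5/7·10/3 = 50/21 ≠ 1/6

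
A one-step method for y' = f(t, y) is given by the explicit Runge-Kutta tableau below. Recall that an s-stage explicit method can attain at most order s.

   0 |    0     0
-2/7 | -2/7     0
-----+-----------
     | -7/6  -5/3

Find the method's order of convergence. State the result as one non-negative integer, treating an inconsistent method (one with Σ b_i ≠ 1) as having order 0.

0

b = (-7/6, -5/3)
c = (0, -2/7)
Σ b_i: (-7/6)·1 + (-5/3)·1 = -17/6 ≠ 1 ⇒ order 0.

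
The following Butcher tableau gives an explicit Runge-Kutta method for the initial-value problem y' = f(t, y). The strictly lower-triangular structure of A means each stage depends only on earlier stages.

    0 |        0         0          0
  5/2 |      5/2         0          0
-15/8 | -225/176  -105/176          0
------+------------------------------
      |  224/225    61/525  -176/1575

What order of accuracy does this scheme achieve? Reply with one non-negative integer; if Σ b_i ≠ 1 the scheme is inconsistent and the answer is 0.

b = (224/225, 61/525, -176/1575)
c = (0, 5/2, -15/8)
Ac = (0, 0, -525/352)
Σ b_i: 224/225·1 + 61/525·1 + (-176/1575)·1 = 1 ✓
b·c: 61/525·5/2 + (-176/1575)·(-15/8) = 1/2 ✓
b·c²: 61/525·25/4 + (-176/1575)·225/64 = 1/3 ✓
b·Ac: (-176/1575)·(-525/352) = 1/6 ✓; 3 stages ⇒ order 3.

3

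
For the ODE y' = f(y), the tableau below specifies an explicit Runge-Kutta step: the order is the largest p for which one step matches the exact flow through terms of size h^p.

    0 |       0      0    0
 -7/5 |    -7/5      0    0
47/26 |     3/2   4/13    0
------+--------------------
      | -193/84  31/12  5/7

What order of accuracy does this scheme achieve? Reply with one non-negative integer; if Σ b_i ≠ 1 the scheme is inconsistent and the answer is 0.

1

b = (-193/84, 31/12, 5/7)
c = (0, -7/5, 47/26)
Ac = (0, 0, -28/65)
Σ b_i: (-193/84)·1 + 31/12·1 + 5/7·1 = 1 ✓
b·c: 31/12·(-7/5) + 5/7·47/26 = -12697/5460 ≠ 1/2 ⇒ order 1.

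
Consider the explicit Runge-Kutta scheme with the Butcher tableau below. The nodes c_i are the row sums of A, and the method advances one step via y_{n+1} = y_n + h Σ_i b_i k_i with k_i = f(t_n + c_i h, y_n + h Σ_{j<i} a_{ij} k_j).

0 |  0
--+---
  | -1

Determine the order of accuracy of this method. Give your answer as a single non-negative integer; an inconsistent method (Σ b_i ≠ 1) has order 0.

0

b = (-1)
c = (0)
Σ b_i: (-1)·1 = -1 ≠ 1 ⇒ order 0.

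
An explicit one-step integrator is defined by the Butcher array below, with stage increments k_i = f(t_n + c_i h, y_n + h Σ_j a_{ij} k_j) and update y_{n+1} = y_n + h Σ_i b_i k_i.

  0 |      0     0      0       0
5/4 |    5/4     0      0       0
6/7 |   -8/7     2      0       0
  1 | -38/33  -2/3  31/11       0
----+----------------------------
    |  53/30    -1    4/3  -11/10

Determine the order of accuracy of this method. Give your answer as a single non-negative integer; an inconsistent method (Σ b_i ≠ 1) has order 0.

b = (53/30, -1, 4/3, -11/10)
c = (0, 5/4, 6/7, 1)
Ac = (0, 0, 5/2, 731/462)
Σ b_i: 53/30·1 + (-1)·1 + 4/3·1 + (-11/10)·1 = 1 ✓
b·c: (-1)·5/4 + 4/3·6/7 + (-11/10)·1 = -169/140 ≠ 1/2 ⇒ order 1.

1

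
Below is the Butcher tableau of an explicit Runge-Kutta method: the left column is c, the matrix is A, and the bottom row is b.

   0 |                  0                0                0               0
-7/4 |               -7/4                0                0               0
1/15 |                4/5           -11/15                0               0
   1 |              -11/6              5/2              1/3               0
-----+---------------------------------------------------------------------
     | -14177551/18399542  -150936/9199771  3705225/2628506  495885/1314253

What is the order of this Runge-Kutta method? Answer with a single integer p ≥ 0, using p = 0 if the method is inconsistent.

b = (-14177551/18399542, -150936/9199771, 3705225/2628506, 495885/1314253)
c = (0, -7/4, 1/15, 1)
Ac = (0, 0, 77/60, -1567/360)
Σ b_i: (-14177551/18399542)·1 + (-150936/9199771)·1 + 3705225/2628506·1 + 495885/1314253·1 = 1 ✓
b·c: (-150936/9199771)·(-7/4) + 3705225/2628506·1/15 + 495885/1314253·1 = 1/2 ✓
b·c²: (-150936/9199771)·49/16 + 3705225/2628506·1/225 + 495885/1314253·1 = 1/3 ✓
b·Ac: 3705225/2628506·77/60 + 495885/1314253·(-1567/360) = 1/6 ✓
b·c³: (-150936/9199771)·(-343/64) + 3705225/2628506·1/3375 + 495885/1314253·1 = 220317947/473131080 ≠ 1/4 ⇒ order 3.
b·(c∘Ac): 3705225/2628506·77/900 + 495885/1314253·(-1567/360) = -23999711/15771036 ≠ 1/8
b·Ac²: 3705225/2628506·(-539/240) + 495885/1314253·165407/21600 = -130789703/473131080 ≠ 1/12
b·A²c: 495885/1314253·77/180 = 2545543/15771036 ≠ 1/24

3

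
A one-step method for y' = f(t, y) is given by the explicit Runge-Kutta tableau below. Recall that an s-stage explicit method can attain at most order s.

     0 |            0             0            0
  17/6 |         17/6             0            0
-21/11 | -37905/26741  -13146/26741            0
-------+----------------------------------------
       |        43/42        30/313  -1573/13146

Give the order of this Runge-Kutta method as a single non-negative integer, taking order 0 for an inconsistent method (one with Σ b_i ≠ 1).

3

b = (43/42, 30/313, -1573/13146)
c = (0, 17/6, -21/11)
Ac = (0, 0, -2191/1573)
Σ b_i: 43/42·1 + 30/313·1 + (-1573/13146)·1 = 1 ✓
b·c: 30/313·17/6 + (-1573/13146)·(-21/11) = 1/2 ✓
b·c²: 30/313·289/36 + (-1573/13146)·441/121 = 1/3 ✓
b·Ac: (-1573/13146)·(-2191/1573) = 1/6 ✓; 3 stages ⇒ order 3.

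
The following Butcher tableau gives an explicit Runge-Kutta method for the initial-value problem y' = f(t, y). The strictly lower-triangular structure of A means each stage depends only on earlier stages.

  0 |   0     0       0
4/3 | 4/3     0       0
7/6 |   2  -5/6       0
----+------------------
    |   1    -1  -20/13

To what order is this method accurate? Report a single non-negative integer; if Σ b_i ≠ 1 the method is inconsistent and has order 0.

0

b = (1, -1, -20/13)
c = (0, 4/3, 7/6)
Ac = (0, 0, -10/9)
Σ b_i: 1·1 + (-1)·1 + (-20/13)·1 = -20/13 ≠ 1 ⇒ order 0.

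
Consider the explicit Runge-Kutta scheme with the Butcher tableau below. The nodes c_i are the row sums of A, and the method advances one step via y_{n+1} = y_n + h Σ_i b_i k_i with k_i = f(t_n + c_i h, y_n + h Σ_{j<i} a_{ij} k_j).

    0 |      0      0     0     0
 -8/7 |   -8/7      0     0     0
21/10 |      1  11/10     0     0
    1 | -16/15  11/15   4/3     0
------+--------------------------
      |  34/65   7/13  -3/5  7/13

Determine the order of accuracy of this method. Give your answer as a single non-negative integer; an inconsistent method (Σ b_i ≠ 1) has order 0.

1

b = (34/65, 7/13, -3/5, 7/13)
c = (0, -8/7, 21/10, 1)
Ac = (0, 0, -44/35, 206/105)
Σ b_i: 34/65·1 + 7/13·1 + (-3/5)·1 + 7/13·1 = 1 ✓
b·c: 7/13·(-8/7) + (-3/5)·21/10 + 7/13·1 = -869/650 ≠ 1/2 ⇒ order 1.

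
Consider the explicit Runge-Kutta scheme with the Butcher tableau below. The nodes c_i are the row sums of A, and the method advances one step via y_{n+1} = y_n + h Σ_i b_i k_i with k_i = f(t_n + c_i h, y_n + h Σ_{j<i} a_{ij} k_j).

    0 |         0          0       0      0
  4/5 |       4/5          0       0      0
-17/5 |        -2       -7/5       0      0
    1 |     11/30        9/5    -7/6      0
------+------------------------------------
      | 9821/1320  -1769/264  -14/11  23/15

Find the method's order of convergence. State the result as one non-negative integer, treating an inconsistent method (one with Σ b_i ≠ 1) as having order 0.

b = (9821/1320, -1769/264, -14/11, 23/15)
c = (0, 4/5, -17/5, 1)
Ac = (0, 0, -28/25, 811/150)
Σ b_i: 9821/1320·1 + (-1769/264)·1 + (-14/11)·1 + 23/15·1 = 1 ✓
b·c: (-1769/264)·4/5 + (-14/11)·(-17/5) + 23/15·1 = 1/2 ✓
b·c²: (-1769/264)·16/25 + (-14/11)·289/25 + 23/15·1 = -14411/825 ≠ 1/3 ⇒ order 2.
b·Ac: (-14/11)·(-28/25) + 23/15·811/150 = 240463/24750 ≠ 1/6

2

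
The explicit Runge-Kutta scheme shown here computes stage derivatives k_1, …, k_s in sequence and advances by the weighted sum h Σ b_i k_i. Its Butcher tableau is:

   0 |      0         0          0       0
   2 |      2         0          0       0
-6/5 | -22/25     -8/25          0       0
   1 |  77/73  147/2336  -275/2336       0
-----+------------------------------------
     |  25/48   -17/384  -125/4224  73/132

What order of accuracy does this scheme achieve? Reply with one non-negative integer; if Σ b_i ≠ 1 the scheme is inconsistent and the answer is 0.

4

b = (25/48, -17/384, -125/4224, 73/132)
c = (0, 2, -6/5, 1)
Ac = (0, 0, -16/25, 39/146)
Σ b_i: 25/48·1 + (-17/384)·1 + (-125/4224)·1 + 73/132·1 = 1 ✓
b·c: (-17/384)·2 + (-125/4224)·(-6/5) + 73/132·1 = 1/2 ✓
b·c²: (-17/384)·4 + (-125/4224)·36/25 + 73/132·1 = 1/3 ✓
b·Ac: (-125/4224)·(-16/25) + 73/132·39/146 = 1/6 ✓
b·c³: (-17/384)·8 + (-125/4224)·(-216/125) + 73/132·1 = 1/4 ✓
b·(c∘Ac): (-125/4224)·96/125 + 73/132·39/146 = 1/8 ✓
b·Ac²: (-125/4224)·(-32/25) + 73/132·6/73 = 1/12 ✓
b·A²c: 73/132·11/146 = 1/24 ✓; 4 stages ⇒ order 4.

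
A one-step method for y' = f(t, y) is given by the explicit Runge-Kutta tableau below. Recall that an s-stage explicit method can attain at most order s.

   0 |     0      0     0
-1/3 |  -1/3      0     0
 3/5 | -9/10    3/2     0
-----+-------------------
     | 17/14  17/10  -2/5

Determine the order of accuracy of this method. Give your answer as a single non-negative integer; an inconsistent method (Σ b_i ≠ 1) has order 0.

b = (17/14, 17/10, -2/5)
c = (0, -1/3, 3/5)
Ac = (0, 0, -1/2)
Σ b_i: 17/14·1 + 17/10·1 + (-2/5)·1 = 88/35 ≠ 1 ⇒ order 0.

0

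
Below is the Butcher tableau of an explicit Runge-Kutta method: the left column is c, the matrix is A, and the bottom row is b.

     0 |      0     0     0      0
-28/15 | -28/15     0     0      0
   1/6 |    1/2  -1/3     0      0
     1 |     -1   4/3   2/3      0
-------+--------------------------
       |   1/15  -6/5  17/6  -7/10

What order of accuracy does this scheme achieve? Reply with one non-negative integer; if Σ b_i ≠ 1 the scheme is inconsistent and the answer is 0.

1

b = (1/15, -6/5, 17/6, -7/10)
c = (0, -28/15, 1/6, 1)
Ac = (0, 0, 28/45, -107/45)
Σ b_i: 1/15·1 + (-6/5)·1 + 17/6·1 + (-7/10)·1 = 1 ✓
b·c: (-6/5)·(-28/15) + 17/6·1/6 + (-7/10)·1 = 1811/900 ≠ 1/2 ⇒ order 1.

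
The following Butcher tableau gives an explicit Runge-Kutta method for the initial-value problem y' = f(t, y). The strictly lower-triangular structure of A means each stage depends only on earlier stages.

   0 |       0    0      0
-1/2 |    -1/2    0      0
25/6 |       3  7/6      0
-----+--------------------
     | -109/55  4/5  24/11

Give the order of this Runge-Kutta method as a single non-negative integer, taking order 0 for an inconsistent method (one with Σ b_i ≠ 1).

1

b = (-109/55, 4/5, 24/11)
c = (0, -1/2, 25/6)
Ac = (0, 0, -7/12)
Σ b_i: (-109/55)·1 + 4/5·1 + 24/11·1 = 1 ✓
b·c: 4/5·(-1/2) + 24/11·25/6 = 478/55 ≠ 1/2 ⇒ order 1.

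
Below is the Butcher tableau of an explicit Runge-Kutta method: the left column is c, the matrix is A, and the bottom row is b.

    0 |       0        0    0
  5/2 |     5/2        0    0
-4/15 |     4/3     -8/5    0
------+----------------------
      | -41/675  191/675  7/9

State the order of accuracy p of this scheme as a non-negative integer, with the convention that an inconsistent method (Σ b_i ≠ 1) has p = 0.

2

b = (-41/675, 191/675, 7/9)
c = (0, 5/2, -4/15)
Ac = (0, 0, -4)
Σ b_i: (-41/675)·1 + 191/675·1 + 7/9·1 = 1 ✓
b·c: 191/675·5/2 + 7/9·(-4/15) = 1/2 ✓
b·c²: 191/675·25/4 + 7/9·16/225 = 14773/8100 ≠ 1/3 ⇒ order 2.
b·Ac: 7/9·(-4) = -28/9 ≠ 1/6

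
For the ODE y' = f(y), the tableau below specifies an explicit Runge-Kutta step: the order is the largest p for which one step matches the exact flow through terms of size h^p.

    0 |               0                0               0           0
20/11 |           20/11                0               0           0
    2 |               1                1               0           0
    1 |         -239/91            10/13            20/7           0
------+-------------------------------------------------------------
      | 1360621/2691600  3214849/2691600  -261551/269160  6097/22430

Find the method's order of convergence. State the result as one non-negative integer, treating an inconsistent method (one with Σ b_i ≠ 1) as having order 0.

3

b = (1360621/2691600, 3214849/2691600, -261551/269160, 6097/22430)
c = (0, 20/11, 2, 1)
Ac = (0, 0, 20/11, 7120/1001)
Σ b_i: 1360621/2691600·1 + 3214849/2691600·1 + (-261551/269160)·1 + 6097/22430·1 = 1 ✓
b·c: 3214849/2691600·20/11 + (-261551/269160)·2 + 6097/22430·1 = 1/2 ✓
b·c²: 3214849/2691600·400/121 + (-261551/269160)·4 + 6097/22430·1 = 1/3 ✓
b·Ac: (-261551/269160)·20/11 + 6097/22430·7120/1001 = 1/6 ✓
b·c³: 3214849/2691600·8000/1331 + (-261551/269160)·8 + 6097/22430·1 = -79707/246730 ≠ 1/4 ⇒ order 3.
b·(c∘Ac): (-261551/269160)·40/11 + 6097/22430·7120/1001 = -118439/74019 ≠ 1/8
b·Ac²: (-261551/269160)·400/121 + 6097/22430·153840/11011 = 43334/74019 ≠ 1/12
b·A²c: 6097/22430·400/77 = 34840/24673 ≠ 1/24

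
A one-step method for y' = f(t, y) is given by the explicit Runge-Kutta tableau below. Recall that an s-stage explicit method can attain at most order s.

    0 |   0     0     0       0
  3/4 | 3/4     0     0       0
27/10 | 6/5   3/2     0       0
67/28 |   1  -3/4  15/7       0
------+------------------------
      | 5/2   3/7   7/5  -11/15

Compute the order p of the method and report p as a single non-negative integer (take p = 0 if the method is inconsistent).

0

b = (5/2, 3/7, 7/5, -11/15)
c = (0, 3/4, 27/10, 67/28)
Ac = (0, 0, 9/8, 585/112)
Σ b_i: 5/2·1 + 3/7·1 + 7/5·1 + (-11/15)·1 = 151/42 ≠ 1 ⇒ order 0.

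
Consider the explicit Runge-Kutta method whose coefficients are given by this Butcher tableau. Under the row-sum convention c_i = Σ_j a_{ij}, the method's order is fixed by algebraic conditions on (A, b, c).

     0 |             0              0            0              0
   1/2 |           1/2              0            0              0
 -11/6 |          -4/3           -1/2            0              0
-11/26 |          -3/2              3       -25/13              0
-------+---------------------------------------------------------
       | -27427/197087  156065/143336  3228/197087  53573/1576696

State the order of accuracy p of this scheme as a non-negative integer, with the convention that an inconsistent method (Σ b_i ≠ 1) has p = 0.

b = (-27427/197087, 156065/143336, 3228/197087, 53573/1576696)
c = (0, 1/2, -11/6, -11/26)
Ac = (0, 0, -1/4, 196/39)
Σ b_i: (-27427/197087)·1 + 156065/143336·1 + 3228/197087·1 + 53573/1576696·1 = 1 ✓
b·c: 156065/143336·1/2 + 3228/197087·(-11/6) + 53573/1576696·(-11/26) = 1/2 ✓
b·c²: 156065/143336·1/4 + 3228/197087·121/36 + 53573/1576696·121/676 = 1/3 ✓
b·Ac: 3228/197087·(-1/4) + 53573/1576696·196/39 = 1/6 ✓
b·c³: 156065/143336·1/8 + 3228/197087·(-1331/216) + 53573/1576696·(-1331/17576) = 546751/16770312 ≠ 1/4 ⇒ order 3.
b·(c∘Ac): 3228/197087·11/24 + 53573/1576696·(-1078/507) = -13919/215004 ≠ 1/8
b·Ac²: 3228/197087·(-1/8) + 53573/1576696·(-1337/234) = -506171/2580048 ≠ 1/12
b·A²c: 53573/1576696·25/52 = 103025/6306784 ≠ 1/24

3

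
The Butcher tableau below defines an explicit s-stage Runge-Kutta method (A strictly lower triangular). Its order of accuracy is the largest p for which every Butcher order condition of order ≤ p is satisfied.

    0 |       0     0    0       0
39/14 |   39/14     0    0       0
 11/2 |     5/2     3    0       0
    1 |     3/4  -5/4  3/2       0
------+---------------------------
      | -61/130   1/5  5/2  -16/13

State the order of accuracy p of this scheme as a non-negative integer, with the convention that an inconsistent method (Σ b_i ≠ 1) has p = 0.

b = (-61/130, 1/5, 5/2, -16/13)
c = (0, 39/14, 11/2, 1)
Ac = (0, 0, 117/14, 267/56)
Σ b_i: (-61/130)·1 + 1/5·1 + 5/2·1 + (-16/13)·1 = 1 ✓
b·c: 1/5·39/14 + 5/2·11/2 + (-16/13)·1 = 23799/1820 ≠ 1/2 ⇒ order 1.

1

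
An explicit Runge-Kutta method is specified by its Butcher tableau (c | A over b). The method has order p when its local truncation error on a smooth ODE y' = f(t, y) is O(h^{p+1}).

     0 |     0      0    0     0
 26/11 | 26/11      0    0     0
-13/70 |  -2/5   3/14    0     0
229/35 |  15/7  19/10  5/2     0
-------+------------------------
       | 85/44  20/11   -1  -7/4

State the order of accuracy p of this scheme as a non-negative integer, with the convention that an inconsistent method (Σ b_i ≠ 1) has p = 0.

1

b = (85/44, 20/11, -1, -7/4)
c = (0, 26/11, -13/70, 229/35)
Ac = (0, 0, 39/77, 6201/1540)
Σ b_i: 85/44·1 + 20/11·1 + (-1)·1 + (-7/4)·1 = 1 ✓
b·c: 20/11·26/11 + (-1)·(-13/70) + (-7/4)·229/35 = -118017/16940 ≠ 1/2 ⇒ order 1.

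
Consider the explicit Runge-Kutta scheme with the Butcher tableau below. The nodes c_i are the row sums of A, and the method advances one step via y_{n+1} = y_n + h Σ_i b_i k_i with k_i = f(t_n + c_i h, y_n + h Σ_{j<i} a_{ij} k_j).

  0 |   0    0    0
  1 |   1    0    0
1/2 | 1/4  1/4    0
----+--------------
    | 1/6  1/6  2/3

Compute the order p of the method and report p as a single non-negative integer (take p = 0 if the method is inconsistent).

b = (1/6, 1/6, 2/3)
c = (0, 1, 1/2)
Ac = (0, 0, 1/4)
Σ b_i: 1/6·1 + 1/6·1 + 2/3·1 = 1 ✓
b·c: 1/6·1 + 2/3·1/2 = 1/2 ✓
b·c²: 1/6·1 + 2/3·1/4 = 1/3 ✓
b·Ac: 2/3·1/4 = 1/6 ✓; 3 stages ⇒ order 3.

3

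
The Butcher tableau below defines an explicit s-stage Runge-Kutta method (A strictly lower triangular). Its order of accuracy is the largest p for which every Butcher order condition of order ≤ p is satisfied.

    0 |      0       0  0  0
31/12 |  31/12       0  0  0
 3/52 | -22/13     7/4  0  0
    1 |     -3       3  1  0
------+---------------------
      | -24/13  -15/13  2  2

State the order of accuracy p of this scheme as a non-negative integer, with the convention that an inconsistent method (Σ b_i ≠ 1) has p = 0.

b = (-24/13, -15/13, 2, 2)
c = (0, 31/12, 3/52, 1)
Ac = (0, 0, 217/48, 203/26)
Σ b_i: (-24/13)·1 + (-15/13)·1 + 2·1 + 2·1 = 1 ✓
b·c: (-15/13)·31/12 + 2·3/52 + 2·1 = -45/52 ≠ 1/2 ⇒ order 1.

1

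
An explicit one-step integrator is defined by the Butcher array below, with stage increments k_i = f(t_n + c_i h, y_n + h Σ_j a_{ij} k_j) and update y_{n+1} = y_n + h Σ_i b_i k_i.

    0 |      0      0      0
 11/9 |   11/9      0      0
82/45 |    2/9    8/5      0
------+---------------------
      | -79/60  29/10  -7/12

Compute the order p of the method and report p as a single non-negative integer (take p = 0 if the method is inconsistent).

b = (-79/60, 29/10, -7/12)
c = (0, 11/9, 82/45)
Ac = (0, 0, 88/45)
Σ b_i: (-79/60)·1 + 29/10·1 + (-7/12)·1 = 1 ✓
b·c: 29/10·11/9 + (-7/12)·82/45 = 67/27 ≠ 1/2 ⇒ order 1.

1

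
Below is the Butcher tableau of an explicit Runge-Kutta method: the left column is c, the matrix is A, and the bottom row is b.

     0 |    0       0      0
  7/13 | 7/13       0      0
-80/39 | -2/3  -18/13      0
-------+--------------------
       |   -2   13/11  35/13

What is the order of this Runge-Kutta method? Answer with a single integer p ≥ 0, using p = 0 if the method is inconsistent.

0

b = (-2, 13/11, 35/13)
c = (0, 7/13, -80/39)
Ac = (0, 0, -126/169)
Σ b_i: (-2)·1 + 13/11·1 + 35/13·1 = 268/143 ≠ 1 ⇒ order 0.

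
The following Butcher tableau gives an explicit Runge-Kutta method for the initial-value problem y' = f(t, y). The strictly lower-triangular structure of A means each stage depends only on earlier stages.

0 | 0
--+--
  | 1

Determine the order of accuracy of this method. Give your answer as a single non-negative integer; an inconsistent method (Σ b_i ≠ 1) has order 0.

b = (1)
c = (0)
Σ b_i: 1·1 = 1 ✓; 1 stage ⇒ order 1.

1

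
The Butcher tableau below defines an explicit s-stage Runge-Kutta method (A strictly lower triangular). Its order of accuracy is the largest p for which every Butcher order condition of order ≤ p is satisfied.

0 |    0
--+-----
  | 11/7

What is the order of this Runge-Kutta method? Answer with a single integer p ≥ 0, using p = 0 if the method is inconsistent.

b = (11/7)
c = (0)
Σ b_i: 11/7·1 = 11/7 ≠ 1 ⇒ order 0.

0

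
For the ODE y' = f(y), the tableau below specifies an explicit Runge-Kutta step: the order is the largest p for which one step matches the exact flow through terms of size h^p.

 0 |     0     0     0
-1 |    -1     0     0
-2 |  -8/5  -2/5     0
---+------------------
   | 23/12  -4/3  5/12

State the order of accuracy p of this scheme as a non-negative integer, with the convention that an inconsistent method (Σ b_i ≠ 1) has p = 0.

3

b = (23/12, -4/3, 5/12)
c = (0, -1, -2)
Ac = (0, 0, 2/5)
Σ b_i: 23/12·1 + (-4/3)·1 + 5/12·1 = 1 ✓
b·c: (-4/3)·(-1) + 5/12·(-2) = 1/2 ✓
b·c²: (-4/3)·1 + 5/12·4 = 1/3 ✓
b·Ac: 5/12·2/5 = 1/6 ✓; 3 stages ⇒ order 3.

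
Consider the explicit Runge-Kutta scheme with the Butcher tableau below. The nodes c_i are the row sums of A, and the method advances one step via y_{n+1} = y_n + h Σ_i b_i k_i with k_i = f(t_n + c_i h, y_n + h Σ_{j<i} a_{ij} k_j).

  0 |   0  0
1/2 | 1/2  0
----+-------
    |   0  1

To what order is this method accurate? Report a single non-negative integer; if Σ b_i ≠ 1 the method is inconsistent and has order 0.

2

b = (0, 1)
c = (0, 1/2)
Σ b_i: 1·1 = 1 ✓
b·c: 1·1/2 = 1/2 ✓; 2 stages ⇒ order 2.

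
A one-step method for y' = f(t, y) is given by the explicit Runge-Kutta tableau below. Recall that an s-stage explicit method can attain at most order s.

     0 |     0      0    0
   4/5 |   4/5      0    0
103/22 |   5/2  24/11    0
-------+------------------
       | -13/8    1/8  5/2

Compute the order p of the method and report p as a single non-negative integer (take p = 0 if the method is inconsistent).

b = (-13/8, 1/8, 5/2)
c = (0, 4/5, 103/22)
Ac = (0, 0, 96/55)
Σ b_i: (-13/8)·1 + 1/8·1 + 5/2·1 = 1 ✓
b·c: 1/8·4/5 + 5/2·103/22 = 2597/220 ≠ 1/2 ⇒ order 1.

1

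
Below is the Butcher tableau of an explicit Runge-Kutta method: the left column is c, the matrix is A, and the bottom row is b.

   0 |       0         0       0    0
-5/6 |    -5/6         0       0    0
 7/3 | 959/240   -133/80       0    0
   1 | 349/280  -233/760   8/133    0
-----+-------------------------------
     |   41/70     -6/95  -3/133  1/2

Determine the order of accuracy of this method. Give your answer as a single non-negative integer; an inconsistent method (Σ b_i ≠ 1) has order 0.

b = (41/70, -6/95, -3/133, 1/2)
c = (0, -5/6, 7/3, 1)
Ac = (0, 0, 133/96, 19/48)
Σ b_i: 41/70·1 + (-6/95)·1 + (-3/133)·1 + 1/2·1 = 1 ✓
b·c: (-6/95)·(-5/6) + (-3/133)·7/3 + 1/2·1 = 1/2 ✓
b·c²: (-6/95)·25/36 + (-3/133)·49/9 + 1/2·1 = 1/3 ✓
b·Ac: (-3/133)·133/96 + 1/2·19/48 = 1/6 ✓
b·c³: (-6/95)·(-125/216) + (-3/133)·343/27 + 1/2·1 = 1/4 ✓
b·(c∘Ac): (-3/133)·931/288 + 1/2·19/48 = 1/8 ✓
b·Ac²: (-3/133)·(-665/576) + 1/2·11/96 = 1/12 ✓
b·A²c: 1/2·1/12 = 1/24 ✓; 4 stages ⇒ order 4.

4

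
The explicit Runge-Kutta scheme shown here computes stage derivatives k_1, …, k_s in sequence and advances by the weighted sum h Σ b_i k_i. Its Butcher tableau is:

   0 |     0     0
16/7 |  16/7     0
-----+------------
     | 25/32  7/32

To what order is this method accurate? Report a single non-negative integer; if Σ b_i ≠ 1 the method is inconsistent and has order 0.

b = (25/32, 7/32)
c = (0, 16/7)
Σ b_i: 25/32·1 + 7/32·1 = 1 ✓
b·c: 7/32·16/7 = 1/2 ✓; 2 stages ⇒ order 2.

2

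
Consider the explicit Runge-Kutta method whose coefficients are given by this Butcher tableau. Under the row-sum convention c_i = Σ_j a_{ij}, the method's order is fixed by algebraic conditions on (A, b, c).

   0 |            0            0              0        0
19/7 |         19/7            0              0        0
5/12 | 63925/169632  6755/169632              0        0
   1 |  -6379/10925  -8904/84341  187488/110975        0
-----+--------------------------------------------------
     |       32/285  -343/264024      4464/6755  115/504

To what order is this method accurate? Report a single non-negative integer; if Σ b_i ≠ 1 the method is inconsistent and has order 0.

4

b = (32/285, -343/264024, 4464/6755, 115/504)
c = (0, 19/7, 5/12, 1)
Ac = (0, 0, 965/8928, 48/115)
Σ b_i: 32/285·1 + (-343/264024)·1 + 4464/6755·1 + 115/504·1 = 1 ✓
b·c: (-343/264024)·19/7 + 4464/6755·5/12 + 115/504·1 = 1/2 ✓
b·c²: (-343/264024)·361/49 + 4464/6755·25/144 + 115/504·1 = 1/3 ✓
b·Ac: 4464/6755·965/8928 + 115/504·48/115 = 1/6 ✓
b·c³: (-343/264024)·6859/343 + 4464/6755·125/1728 + 115/504·1 = 1/4 ✓
b·(c∘Ac): 4464/6755·4825/107136 + 115/504·48/115 = 1/8 ✓
b·Ac²: 4464/6755·18335/62496 + 115/504·(-78/161) = 1/12 ✓
b·A²c: 115/504·21/115 = 1/24 ✓; 4 stages ⇒ order 4.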